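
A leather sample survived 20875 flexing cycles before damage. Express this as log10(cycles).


log10(20875) = 4.32


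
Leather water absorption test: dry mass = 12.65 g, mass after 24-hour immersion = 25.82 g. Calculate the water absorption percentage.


Water absorbed = 25.82 - 12.65 = 13.17 g
WA% = 13.17 / 12.65 x 100 = 104.1%


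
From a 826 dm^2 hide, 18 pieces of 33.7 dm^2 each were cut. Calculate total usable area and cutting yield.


Total usable = 18 x 33.7 = 606.6 dm^2
Yield = 606.6 / 826 x 100 = 73.4%


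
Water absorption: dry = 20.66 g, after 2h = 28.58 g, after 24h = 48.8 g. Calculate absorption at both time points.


2h absorption = 38.3%
24h absorption = 136.2%


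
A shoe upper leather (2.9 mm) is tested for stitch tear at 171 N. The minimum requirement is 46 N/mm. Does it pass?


STS = 171 / 2.9 = 59.0 N/mm
Minimum required: 46 N/mm
Passes: Yes


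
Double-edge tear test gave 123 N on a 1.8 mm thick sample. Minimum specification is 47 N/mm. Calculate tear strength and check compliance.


Tear strength = 123 / 1.8 = 68.3 N/mm
Required minimum = 47 N/mm
Compliant: Yes


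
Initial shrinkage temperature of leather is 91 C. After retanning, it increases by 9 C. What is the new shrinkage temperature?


100 C

New Ts = 91 + 9 = 100 C


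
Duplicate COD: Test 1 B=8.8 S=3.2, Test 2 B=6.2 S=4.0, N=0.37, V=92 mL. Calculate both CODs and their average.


COD1 = 180.2 mg/L
COD2 = 70.8 mg/L
Average = 125.5 mg/L

COD1 = (8.8 - 3.2) x 0.37 x 8000 / 92 = 180.2 mg/L
COD2 = (6.2 - 4.0) x 0.37 x 8000 / 92 = 70.8 mg/L
Average = (180.2 + 70.8) / 2 = 125.5 mg/L


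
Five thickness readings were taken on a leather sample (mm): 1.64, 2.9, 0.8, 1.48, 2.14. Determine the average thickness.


1.79 mm

Sum = 1.64 + 2.9 + 0.8 + 1.48 + 2.14 = 8.96
Average = 8.96 / 5 = 1.79 mm


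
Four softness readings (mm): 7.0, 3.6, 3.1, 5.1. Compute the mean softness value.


Sum = 7.0 + 3.6 + 3.1 + 5.1
Mean = 18.8 / 4 = 4.70 mm


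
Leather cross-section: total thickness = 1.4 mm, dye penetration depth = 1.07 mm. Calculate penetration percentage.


76.4%

Penetration% = 1.07 / 1.4 x 100
Penetration = 76.4%


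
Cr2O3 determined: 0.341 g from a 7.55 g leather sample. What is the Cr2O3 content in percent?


Cr2O3% = 0.341 / 7.55 x 100
Cr2O3% = 4.52%


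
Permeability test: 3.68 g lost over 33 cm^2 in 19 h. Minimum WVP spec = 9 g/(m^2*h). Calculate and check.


WVP = 3.68 / (33 x 19) x 10000 = 58.69 g/(m^2*h)
Minimum: 9 g/(m^2*h)
Meets spec: Yes


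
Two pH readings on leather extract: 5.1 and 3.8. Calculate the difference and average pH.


Difference = 1.3
Average pH = 4.45


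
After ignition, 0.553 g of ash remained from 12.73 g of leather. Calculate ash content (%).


4.34%

Ash% = 0.553 / 12.73 x 100
Ash% = 4.34%


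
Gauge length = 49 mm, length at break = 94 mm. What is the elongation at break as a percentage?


Extension = 94 - 49 = 45 mm
Elongation = 45 / 49 x 100 = 91.8%


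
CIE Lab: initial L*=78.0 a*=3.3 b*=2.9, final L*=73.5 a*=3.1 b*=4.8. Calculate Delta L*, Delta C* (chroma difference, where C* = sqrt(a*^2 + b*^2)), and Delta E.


Delta L* = -4.5
Delta C* = 1.32
Delta E = 4.89


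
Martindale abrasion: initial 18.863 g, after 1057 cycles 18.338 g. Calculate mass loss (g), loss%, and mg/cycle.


Mass loss = 0.525 g
Loss = 2.78%
Rate = 0.497 mg/cycle

Loss = 18.863 - 18.338 = 0.525 g
Loss% = 0.525 / 18.863 x 100 = 2.78%
Rate = 0.525 / 1057 x 1000 = 0.497 mg/cycle


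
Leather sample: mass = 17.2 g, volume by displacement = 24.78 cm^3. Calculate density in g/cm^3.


0.694 g/cm^3

Density = mass / volume
Density = 17.2 / 24.78 = 0.694 g/cm^3


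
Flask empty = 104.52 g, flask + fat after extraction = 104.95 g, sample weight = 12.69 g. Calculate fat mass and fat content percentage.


Fat mass = 104.95 - 104.52 = 0.43 g
Fat% = 0.43 / 12.69 x 100 = 3.4%


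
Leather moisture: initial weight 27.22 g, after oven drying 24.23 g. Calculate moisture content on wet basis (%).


Moisture = 27.22 - 24.23 = 2.99 g
MC = 2.99 / 27.22 x 100 = 11.0%


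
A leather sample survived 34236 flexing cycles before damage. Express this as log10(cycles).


log10(34236) = 4.53


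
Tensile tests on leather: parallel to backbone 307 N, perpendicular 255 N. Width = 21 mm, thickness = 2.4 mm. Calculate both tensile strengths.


Area = 21 x 2.4 = 50.4 mm^2
TS (parallel) = 307 / 50.4 = 6.09 N/mm^2
TS (perpendicular) = 255 / 50.4 = 5.06 N/mm^2


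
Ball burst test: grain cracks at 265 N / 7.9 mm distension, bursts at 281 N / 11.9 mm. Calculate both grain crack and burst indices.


Crack index = 33.5 N/mm
Burst index = 23.6 N/mm

Crack index = 265 / 7.9 = 33.5 N/mm
Burst index = 281 / 11.9 = 23.6 N/mm


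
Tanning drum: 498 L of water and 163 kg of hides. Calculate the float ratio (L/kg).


3.1


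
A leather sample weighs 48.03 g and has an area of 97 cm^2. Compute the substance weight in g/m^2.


4951.5 g/m^2

Substance weight = mass / area x 10000
SW = 48.03 / 97 x 10000
SW = 4951.5 g/m^2


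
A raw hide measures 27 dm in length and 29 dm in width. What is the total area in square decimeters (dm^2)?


783 dm^2

Area = length x width
Area = 27 x 29 = 783 dm^2


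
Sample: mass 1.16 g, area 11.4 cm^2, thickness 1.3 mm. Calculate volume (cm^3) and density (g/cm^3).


Thickness in cm = 1.3 / 10 = 0.13 cm
Volume = 11.4 x 0.13 = 1.482 cm^3
Density = 1.16 / 1.482 = 0.783 g/cm^3


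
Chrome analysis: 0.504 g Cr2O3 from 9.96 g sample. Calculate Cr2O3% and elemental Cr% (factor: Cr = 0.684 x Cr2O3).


Cr2O3 = 5.06%
Cr = 3.46%


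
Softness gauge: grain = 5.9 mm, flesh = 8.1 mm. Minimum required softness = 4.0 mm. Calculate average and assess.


Average softness = 7.00 mm
Meets requirement: Yes

Average = (5.9 + 8.1) / 2 = 7.00 mm
Minimum = 4.0 mm
Meets requirement: Yes


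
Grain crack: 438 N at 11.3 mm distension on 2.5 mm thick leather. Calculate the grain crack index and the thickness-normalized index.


Crack index = 38.8 N/mm
Normalized index = 15.5 N/mm per mm


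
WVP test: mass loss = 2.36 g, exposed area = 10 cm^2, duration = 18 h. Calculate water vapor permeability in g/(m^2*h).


131.11 g/(m^2*h)

WVP = mass_loss / (area x time) x 10000
WVP = 2.36 / (10 x 18) x 10000
WVP = 2.36 / 180 x 10000 = 131.11 g/(m^2*h)


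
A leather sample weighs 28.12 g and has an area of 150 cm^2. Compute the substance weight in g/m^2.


1874.7 g/m^2


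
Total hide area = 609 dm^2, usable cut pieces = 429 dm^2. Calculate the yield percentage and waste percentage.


Yield = 429 / 609 x 100 = 70.4%
Waste = 609 - 429 = 180 dm^2
Waste% = 100 - 70.4 = 29.6%


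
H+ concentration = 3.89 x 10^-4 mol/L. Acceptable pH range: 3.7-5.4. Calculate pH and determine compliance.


pH = 3.41
Compliant: No

pH = -log10(3.89 x 10^-4) = 3.41
Range: 3.7 to 5.4
Compliant: No


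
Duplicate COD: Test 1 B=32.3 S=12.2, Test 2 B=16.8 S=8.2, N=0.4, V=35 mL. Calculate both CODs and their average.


COD1 = (32.3 - 12.2) x 0.4 x 8000 / 35 = 1837.7 mg/L
COD2 = (16.8 - 8.2) x 0.4 x 8000 / 35 = 786.3 mg/L
Average = (1837.7 + 786.3) / 2 = 1312.0 mg/L


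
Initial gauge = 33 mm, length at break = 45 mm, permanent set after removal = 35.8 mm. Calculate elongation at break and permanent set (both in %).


Elongation at break = 36.4%
Permanent set = 8.5%

Elongation at break = (45 - 33) / 33 x 100 = 36.4%
Permanent set = (35.8 - 33) / 33 x 100 = 8.5%


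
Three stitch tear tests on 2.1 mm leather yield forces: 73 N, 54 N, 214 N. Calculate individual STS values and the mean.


STS1 = 34.8 N/mm
STS2 = 25.7 N/mm
STS3 = 101.9 N/mm
Mean = 54.1 N/mm

STS1 = 73 / 2.1 = 34.8 N/mm
STS2 = 54 / 2.1 = 25.7 N/mm
STS3 = 214 / 2.1 = 101.9 N/mm
Mean = (34.8 + 25.7 + 101.9) / 3 = 54.1 N/mm


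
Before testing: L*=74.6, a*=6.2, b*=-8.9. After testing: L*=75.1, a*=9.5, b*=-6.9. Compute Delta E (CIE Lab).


Delta E = 3.89

dL = 75.1 - 74.6 = 0.5
da = 9.5 - 6.2 = 3.3
db = -6.9 - (-8.9) = 2.0
dE = sqrt((0.5)^2 + (3.3)^2 + (2.0)^2) = 3.89


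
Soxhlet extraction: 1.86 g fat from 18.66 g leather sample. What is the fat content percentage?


Fat content = 1.86 / 18.66 x 100
Fat = 10.0%


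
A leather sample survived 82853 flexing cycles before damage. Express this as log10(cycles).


log10(82853) = 4.92


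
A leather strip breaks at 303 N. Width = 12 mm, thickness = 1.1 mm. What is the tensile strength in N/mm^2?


Cross-sectional area = 12 x 1.1 = 13.2 mm^2
Tensile strength = 303 / 13.2 = 22.95 N/mm^2


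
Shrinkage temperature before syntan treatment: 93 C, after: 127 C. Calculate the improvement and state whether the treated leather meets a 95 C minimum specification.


Improvement = 127 - 93 = 34 C
Spec check: 127 C >= 95 C? Yes


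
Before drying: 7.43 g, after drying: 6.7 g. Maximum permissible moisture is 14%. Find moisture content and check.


Moisture content = 9.8%
Acceptable: Yes


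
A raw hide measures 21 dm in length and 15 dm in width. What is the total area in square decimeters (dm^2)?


Area = length x width
Area = 21 x 15 = 315 dm^2


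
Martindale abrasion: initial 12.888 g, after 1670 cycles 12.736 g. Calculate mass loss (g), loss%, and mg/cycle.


Mass loss = 0.152 g
Loss = 1.18%
Rate = 0.091 mg/cycle


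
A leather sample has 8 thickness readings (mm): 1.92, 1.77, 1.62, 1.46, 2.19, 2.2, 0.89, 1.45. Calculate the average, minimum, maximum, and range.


Sum = 13.50
Average = 13.50 / 8 = 1.69 mm
Minimum = 0.89 mm
Maximum = 2.2 mm
Range = 2.2 - 0.89 = 1.31 mm


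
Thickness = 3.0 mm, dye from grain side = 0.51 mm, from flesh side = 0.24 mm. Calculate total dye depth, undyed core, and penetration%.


Total dyed = 0.51 + 0.24 = 0.75 mm
Undyed core = 3.0 - 0.75 = 2.25 mm
Penetration = 0.75 / 3.0 x 100 = 25.0%


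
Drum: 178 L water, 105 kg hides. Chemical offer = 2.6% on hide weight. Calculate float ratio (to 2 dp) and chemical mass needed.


Float ratio = 1.70
Chemical needed = 2.73 kg

Float ratio = 178 / 105 = 1.70
Chemical = 105 x 2.6 / 100 = 2.73 kg


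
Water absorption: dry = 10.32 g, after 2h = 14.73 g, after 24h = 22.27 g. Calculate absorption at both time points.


WA (2h) = (14.73 - 10.32) / 10.32 x 100 = 42.7%
WA (24h) = (22.27 - 10.32) / 10.32 x 100 = 115.8%


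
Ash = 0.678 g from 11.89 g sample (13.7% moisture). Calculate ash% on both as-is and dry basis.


As-is ash = 5.70%
Dry-basis ash = 6.61%

As-is ash% = 0.678 / 11.89 x 100 = 5.70%
Dry mass = 11.89 x (100 - 13.7) / 100 = 10.26107 g
Dry-basis ash% = 0.678 / 10.26107 x 100 = 6.61%


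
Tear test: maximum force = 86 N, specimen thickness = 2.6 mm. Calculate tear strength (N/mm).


33.1 N/mm

Tear strength = force / thickness
Tear = 86 / 2.6 = 33.1 N/mm


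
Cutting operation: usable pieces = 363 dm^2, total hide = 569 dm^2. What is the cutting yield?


Yield = usable / total x 100
Yield = 363 / 569 x 100 = 63.8%


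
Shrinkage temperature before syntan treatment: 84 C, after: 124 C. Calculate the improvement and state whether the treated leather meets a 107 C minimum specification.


Improvement = 40 C
Meets 107 C spec: Yes


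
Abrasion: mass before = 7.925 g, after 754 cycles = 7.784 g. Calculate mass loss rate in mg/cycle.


0.187 mg/cycle


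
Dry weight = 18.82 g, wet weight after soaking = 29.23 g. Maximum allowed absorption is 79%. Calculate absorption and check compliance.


WA = (29.23 - 18.82) / 18.82 x 100 = 55.3%
Maximum allowed: 79%
Compliant: Yes


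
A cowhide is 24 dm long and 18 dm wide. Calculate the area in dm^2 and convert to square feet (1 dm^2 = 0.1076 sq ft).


432 dm^2
46.48 sq ft

Area = 24 x 18 = 432 dm^2
Conversion: 432 x 0.1076 = 46.48 sq ft


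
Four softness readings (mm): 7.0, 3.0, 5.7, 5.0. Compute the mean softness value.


Sum = 7.0 + 3.0 + 5.7 + 5.0
Mean = 20.7 / 4 = 5.18 mm


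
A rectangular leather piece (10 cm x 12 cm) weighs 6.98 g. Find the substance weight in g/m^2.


581.7 g/m^2


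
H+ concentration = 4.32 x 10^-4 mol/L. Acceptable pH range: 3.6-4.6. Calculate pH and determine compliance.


pH = -log10(4.32 x 10^-4) = 3.36
Range: 3.6 to 4.6
Compliant: No


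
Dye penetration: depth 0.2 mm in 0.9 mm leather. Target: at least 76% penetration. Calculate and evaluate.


Penetration = 0.2 / 0.9 x 100 = 22.2%
Target: 76%
Meets target: No


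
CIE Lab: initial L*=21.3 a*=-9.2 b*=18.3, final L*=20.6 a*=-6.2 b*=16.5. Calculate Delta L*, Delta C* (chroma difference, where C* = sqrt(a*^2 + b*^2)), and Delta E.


Delta L* = -0.7
Delta C* = -2.86
Delta E = 3.57


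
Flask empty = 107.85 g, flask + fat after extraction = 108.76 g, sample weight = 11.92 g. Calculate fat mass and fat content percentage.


Fat mass = 108.76 - 107.85 = 0.91 g
Fat% = 0.91 / 11.92 x 100 = 7.6%


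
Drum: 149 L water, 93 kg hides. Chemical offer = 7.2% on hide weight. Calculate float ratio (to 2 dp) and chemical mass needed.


Float ratio = 149 / 93 = 1.60
Chemical = 93 x 7.2 / 100 = 6.696 kg


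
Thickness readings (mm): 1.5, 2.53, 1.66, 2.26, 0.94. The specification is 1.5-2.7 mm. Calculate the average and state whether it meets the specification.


Sum = 8.89
Average = 8.89 / 5 = 1.78 mm
Specification range: 1.5 to 2.7 mm
Within spec: Yes


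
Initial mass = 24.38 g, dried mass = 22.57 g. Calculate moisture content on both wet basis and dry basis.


Moisture lost = 24.38 - 22.57 = 1.81 g
Wet basis MC = 1.81 / 24.38 x 100 = 7.4%
Dry basis MC = 1.81 / 22.57 x 100 = 8.0%


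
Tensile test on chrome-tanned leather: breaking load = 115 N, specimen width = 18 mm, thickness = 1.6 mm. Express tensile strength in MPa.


Cross-section = 18 x 1.6 = 28.8 mm^2
TS = 115 / 28.8 = 3.99 MPa
(1 N/mm^2 = 1 MPa)


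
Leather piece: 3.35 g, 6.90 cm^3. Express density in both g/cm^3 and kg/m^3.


Density = 3.35 / 6.90 = 0.486 g/cm^3
Convert: 0.486 x 1000 = 486 kg/m^3


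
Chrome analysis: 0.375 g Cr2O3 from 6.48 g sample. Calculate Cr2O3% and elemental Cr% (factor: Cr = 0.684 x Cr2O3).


Cr2O3 = 5.79%
Cr = 3.96%

Cr2O3% = 0.375 / 6.48 x 100 = 5.79%
Cr% = 5.79 x 0.684 = 3.96%


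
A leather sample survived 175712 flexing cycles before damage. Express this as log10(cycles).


5.24

log10(175712) = 5.24


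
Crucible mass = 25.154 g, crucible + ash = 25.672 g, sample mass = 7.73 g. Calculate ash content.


Ash mass = 0.518 g
Ash content = 6.70%


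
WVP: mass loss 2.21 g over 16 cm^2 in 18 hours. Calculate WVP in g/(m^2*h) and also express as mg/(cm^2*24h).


WVP = 2.21 / (16 x 18) x 10000 = 76.74 g/(m^2*h)
Mass loss in mg = 2.21 x 1000 = 2210 mg
Per cm^2 per 24h in mg: 2210 x 24 / (16 x 18) = 53040 / 288 = 184.17 mg/(cm^2*24h)


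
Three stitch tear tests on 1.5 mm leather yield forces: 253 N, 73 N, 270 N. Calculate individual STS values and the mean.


STS1 = 253 / 1.5 = 168.7 N/mm
STS2 = 73 / 1.5 = 48.7 N/mm
STS3 = 270 / 1.5 = 180.0 N/mm
Mean = (168.7 + 48.7 + 180.0) / 3 = 132.5 N/mm


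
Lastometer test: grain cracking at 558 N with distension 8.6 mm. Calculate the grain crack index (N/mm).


64.9 N/mm

Grain crack index = force / distension
Index = 558 / 8.6 = 64.9 N/mm


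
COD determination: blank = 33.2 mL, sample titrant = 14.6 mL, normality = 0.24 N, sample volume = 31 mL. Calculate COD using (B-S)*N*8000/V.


1152.0 mg/L

COD = (33.2 - 14.6) x 0.24 x 8000 / 31
COD = 18.6 x 0.24 x 8000 / 31
COD = 1152.0 mg/L


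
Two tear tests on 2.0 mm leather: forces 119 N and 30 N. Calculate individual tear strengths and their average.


Tear 1 = 59.5 N/mm
Tear 2 = 15.0 N/mm
Average = 37.3 N/mm


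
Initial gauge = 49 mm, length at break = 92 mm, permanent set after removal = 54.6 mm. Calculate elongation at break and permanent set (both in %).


Elongation at break = (92 - 49) / 49 x 100 = 87.8%
Permanent set = (54.6 - 49) / 49 x 100 = 11.4%


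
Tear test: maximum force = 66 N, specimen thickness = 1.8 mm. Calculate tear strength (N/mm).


36.7 N/mm


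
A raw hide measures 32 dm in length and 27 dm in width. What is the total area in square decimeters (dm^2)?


Area = length x width
Area = 32 x 27 = 864 dm^2


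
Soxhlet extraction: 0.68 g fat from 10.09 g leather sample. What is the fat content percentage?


6.7%

Fat content = 0.68 / 10.09 x 100
Fat = 6.7%


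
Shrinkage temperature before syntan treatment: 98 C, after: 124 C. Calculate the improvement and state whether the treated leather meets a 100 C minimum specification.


Improvement = 26 C
Meets 100 C spec: Yes


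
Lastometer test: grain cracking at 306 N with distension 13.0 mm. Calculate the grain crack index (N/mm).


Grain crack index = force / distension
Index = 306 / 13.0 = 23.5 N/mm


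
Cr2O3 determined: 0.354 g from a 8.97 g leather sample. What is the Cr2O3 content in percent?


3.95%


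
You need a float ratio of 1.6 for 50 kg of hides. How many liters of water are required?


80.0 L


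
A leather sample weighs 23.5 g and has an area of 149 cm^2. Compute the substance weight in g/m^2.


1577.2 g/m^2

Substance weight = mass / area x 10000
SW = 23.5 / 149 x 10000
SW = 1577.2 g/m^2


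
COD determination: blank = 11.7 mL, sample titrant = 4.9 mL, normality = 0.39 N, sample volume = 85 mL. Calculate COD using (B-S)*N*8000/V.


249.6 mg/L

COD = (11.7 - 4.9) x 0.39 x 8000 / 85
COD = 6.8 x 0.39 x 8000 / 85
COD = 249.6 mg/L


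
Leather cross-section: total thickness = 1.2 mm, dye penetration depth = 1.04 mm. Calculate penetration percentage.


Penetration% = 1.04 / 1.2 x 100
Penetration = 86.7%


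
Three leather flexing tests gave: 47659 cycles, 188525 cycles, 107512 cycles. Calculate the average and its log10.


Average = 114565 cycles
log10 = 5.06


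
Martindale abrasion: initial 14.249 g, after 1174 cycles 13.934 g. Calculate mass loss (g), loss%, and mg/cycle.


Loss = 14.249 - 13.934 = 0.315 g
Loss% = 0.315 / 14.249 x 100 = 2.21%
Rate = 0.315 / 1174 x 1000 = 0.268 mg/cycle


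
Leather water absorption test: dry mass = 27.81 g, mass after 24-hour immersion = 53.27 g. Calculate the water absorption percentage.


91.5%


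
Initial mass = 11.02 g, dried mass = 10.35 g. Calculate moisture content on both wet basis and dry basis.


Wet basis = 6.1%
Dry basis = 6.5%


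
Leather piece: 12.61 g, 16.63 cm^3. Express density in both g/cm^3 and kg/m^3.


0.758 g/cm^3
758 kg/m^3

Density = 12.61 / 16.63 = 0.758 g/cm^3
Convert: 0.758 x 1000 = 758 kg/m^3


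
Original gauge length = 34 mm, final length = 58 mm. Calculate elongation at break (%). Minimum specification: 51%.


Elongation = 70.6%
Meets spec: Yes

Extension = 58 - 34 = 24 mm
Elongation = 24 / 34 x 100 = 70.6%
Minimum required: 51%
Meets specification: Yes


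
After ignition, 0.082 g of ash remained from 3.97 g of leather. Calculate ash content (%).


Ash% = 0.082 / 3.97 x 100
Ash% = 2.07%


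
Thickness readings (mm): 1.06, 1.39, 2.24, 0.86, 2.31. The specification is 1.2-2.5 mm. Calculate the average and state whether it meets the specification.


Average = 1.57 mm
Within specification: Yes


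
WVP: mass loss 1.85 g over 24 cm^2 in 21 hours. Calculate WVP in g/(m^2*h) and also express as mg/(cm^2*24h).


WVP = 1.85 / (24 x 21) x 10000 = 36.71 g/(m^2*h)
Mass loss in mg = 1.85 x 1000 = 1850 mg
Per cm^2 per 24h in mg: 1850 x 24 / (24 x 21) = 44400 / 504 = 88.10 mg/(cm^2*24h)


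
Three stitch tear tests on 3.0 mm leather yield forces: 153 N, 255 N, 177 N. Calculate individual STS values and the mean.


STS1 = 153 / 3.0 = 51.0 N/mm
STS2 = 255 / 3.0 = 85.0 N/mm
STS3 = 177 / 3.0 = 59.0 N/mm
Mean = (51.0 + 85.0 + 59.0) / 3 = 65.0 N/mm


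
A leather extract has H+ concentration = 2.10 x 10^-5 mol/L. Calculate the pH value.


pH = -log10[H+]
pH = -log10(2.10 x 10^-5) = 4.68


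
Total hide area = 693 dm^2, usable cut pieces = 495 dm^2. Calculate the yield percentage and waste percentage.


Yield = 495 / 693 x 100 = 71.4%
Waste = 693 - 495 = 198 dm^2
Waste% = 100 - 71.4 = 28.6%


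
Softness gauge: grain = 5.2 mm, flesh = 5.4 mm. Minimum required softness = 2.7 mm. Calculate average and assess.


Average = (5.2 + 5.4) / 2 = 5.30 mm
Minimum = 2.7 mm
Meets requirement: Yes


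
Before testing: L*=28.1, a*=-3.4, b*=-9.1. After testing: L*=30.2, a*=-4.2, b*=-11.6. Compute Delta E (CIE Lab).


dL = 30.2 - 28.1 = 2.1
da = -4.2 - (-3.4) = -0.8
db = -11.6 - (-9.1) = -2.5
dE = sqrt((2.1)^2 + (-0.8)^2 + (-2.5)^2) = 3.36


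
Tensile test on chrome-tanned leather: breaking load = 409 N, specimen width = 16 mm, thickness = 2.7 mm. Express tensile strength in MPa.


9.47 MPa

Cross-section = 16 x 2.7 = 43.2 mm^2
TS = 409 / 43.2 = 9.47 MPa
(1 N/mm^2 = 1 MPa)


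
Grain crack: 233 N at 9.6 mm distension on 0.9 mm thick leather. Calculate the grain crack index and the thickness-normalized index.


Crack index = 24.3 N/mm
Normalized index = 27.0 N/mm per mm


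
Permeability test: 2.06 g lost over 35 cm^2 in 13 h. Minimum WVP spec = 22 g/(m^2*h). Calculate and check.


WVP = 45.27 g/(m^2*h)
Meets specification: Yes

WVP = 2.06 / (35 x 13) x 10000 = 45.27 g/(m^2*h)
Minimum: 22 g/(m^2*h)
Meets spec: Yes


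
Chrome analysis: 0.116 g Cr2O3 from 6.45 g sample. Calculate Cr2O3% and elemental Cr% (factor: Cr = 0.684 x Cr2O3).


Cr2O3 = 1.80%
Cr = 1.23%

Cr2O3% = 0.116 / 6.45 x 100 = 1.80%
Cr% = 1.80 x 0.684 = 1.23%


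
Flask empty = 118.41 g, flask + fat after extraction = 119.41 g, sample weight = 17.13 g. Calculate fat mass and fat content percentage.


Fat mass = 119.41 - 118.41 = 1.00 g
Fat% = 1.00 / 17.13 x 100 = 5.8%


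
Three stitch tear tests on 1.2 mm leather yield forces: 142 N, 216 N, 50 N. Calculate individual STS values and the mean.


STS1 = 142 / 1.2 = 118.3 N/mm
STS2 = 216 / 1.2 = 180.0 N/mm
STS3 = 50 / 1.2 = 41.7 N/mm
Mean = (118.3 + 180.0 + 41.7) / 3 = 113.3 N/mm


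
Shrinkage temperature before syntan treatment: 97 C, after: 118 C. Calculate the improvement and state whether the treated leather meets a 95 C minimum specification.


Improvement = 21 C
Meets 95 C spec: Yes

Improvement = 118 - 97 = 21 C
Spec check: 118 C >= 95 C? Yes


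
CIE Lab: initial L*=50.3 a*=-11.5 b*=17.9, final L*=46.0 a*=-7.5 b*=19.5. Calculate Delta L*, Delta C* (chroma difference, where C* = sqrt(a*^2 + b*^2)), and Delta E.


Delta L* = -4.3
Delta C* = -0.38
Delta E = 6.09


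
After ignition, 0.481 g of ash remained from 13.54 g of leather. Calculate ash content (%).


3.55%

Ash% = 0.481 / 13.54 x 100
Ash% = 3.55%


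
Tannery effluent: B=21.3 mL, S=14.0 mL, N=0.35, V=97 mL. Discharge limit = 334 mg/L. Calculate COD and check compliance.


COD = 210.7 mg/L
Compliant: Yes


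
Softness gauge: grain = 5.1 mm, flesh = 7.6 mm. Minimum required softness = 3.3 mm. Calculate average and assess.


Average = (5.1 + 7.6) / 2 = 6.35 mm
Minimum = 3.3 mm
Meets requirement: Yes


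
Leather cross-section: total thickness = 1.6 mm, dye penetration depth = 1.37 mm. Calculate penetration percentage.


85.6%

Penetration% = 1.37 / 1.6 x 100
Penetration = 85.6%


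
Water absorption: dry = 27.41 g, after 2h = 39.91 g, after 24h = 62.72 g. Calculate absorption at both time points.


WA (2h) = (39.91 - 27.41) / 27.41 x 100 = 45.6%
WA (24h) = (62.72 - 27.41) / 27.41 x 100 = 128.8%


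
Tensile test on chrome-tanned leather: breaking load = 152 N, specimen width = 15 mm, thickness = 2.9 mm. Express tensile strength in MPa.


3.49 MPa


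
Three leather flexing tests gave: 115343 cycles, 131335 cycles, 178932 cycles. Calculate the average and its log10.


Average = 141870 cycles
log10 = 5.15

Average = (115343 + 131335 + 178932) / 3 = 141870 cycles
log10(141870) = 5.15


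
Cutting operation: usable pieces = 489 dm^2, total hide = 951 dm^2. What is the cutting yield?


Yield = usable / total x 100
Yield = 489 / 951 x 100 = 51.4%


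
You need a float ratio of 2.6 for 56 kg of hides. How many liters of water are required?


Water = hide weight x target ratio
Water = 56 x 2.6 = 145.6 L


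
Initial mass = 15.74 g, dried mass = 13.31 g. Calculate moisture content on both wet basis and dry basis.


Wet basis = 15.4%
Dry basis = 18.3%


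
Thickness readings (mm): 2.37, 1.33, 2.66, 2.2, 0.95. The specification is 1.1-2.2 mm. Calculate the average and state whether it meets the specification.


Sum = 9.51
Average = 9.51 / 5 = 1.90 mm
Specification range: 1.1 to 2.2 mm
Within spec: Yes


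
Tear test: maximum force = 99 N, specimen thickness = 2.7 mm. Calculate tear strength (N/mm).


Tear strength = force / thickness
Tear = 99 / 2.7 = 36.7 N/mm


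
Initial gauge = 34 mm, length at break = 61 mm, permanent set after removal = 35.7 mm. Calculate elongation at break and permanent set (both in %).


Elongation at break = (61 - 34) / 34 x 100 = 79.4%
Permanent set = (35.7 - 34) / 34 x 100 = 5.0%


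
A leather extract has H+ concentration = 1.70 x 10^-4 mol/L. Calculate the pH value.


pH = 3.77

pH = -log10[H+]
pH = -log10(1.70 x 10^-4) = 3.77


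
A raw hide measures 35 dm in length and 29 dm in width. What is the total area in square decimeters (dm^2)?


Area = length x width
Area = 35 x 29 = 1015 dm^2


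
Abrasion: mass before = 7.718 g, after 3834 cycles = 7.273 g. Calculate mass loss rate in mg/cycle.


Mass loss = 7.718 - 7.273 = 0.445 g
Rate = 0.445 / 3834 x 1000 = 0.116 mg/cycle


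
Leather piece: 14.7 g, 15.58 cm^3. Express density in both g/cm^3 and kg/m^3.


Density = 14.7 / 15.58 = 0.944 g/cm^3
Convert: 0.944 x 1000 = 944 kg/m^3


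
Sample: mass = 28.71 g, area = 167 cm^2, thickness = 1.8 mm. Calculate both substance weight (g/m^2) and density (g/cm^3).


Substance weight = 1719.2 g/m^2
Density = 0.955 g/cm^3


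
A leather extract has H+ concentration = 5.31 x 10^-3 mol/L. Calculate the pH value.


pH = 2.27


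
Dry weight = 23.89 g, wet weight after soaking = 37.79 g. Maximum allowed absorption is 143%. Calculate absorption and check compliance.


Absorption = 58.2%
Compliant: Yes

WA = (37.79 - 23.89) / 23.89 x 100 = 58.2%
Maximum allowed: 143%
Compliant: Yes


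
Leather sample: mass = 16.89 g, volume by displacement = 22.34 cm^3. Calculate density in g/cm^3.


Density = mass / volume
Density = 16.89 / 22.34 = 0.756 g/cm^3


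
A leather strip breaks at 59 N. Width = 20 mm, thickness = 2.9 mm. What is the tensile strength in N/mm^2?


1.02 N/mm^2

Cross-sectional area = 20 x 2.9 = 58.0 mm^2
Tensile strength = 59 / 58.0 = 1.02 N/mm^2


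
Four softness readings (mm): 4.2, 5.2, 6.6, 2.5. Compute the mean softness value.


Sum = 4.2 + 5.2 + 6.6 + 2.5
Mean = 18.5 / 4 = 4.63 mm


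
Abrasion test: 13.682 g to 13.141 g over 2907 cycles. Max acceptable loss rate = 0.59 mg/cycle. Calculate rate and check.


Loss = 13.682 - 13.141 = 0.541 g
Rate = 0.541 g / 2907 cycles x 1000 = 0.186 mg/cycle
Max = 0.59 mg/cycle
Passes: Yes


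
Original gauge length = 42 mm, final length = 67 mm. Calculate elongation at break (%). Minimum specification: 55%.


Extension = 67 - 42 = 25 mm
Elongation = 25 / 42 x 100 = 59.5%
Minimum required: 55%
Meets specification: Yes


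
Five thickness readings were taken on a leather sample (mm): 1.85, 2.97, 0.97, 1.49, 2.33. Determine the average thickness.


Sum = 1.85 + 2.97 + 0.97 + 1.49 + 2.33 = 9.61
Average = 9.61 / 5 = 1.92 mm


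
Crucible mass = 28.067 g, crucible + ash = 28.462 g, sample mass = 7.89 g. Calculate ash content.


Ash mass = 0.395 g
Ash content = 5.01%


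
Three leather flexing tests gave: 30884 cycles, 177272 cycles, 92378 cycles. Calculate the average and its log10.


Average = 100178 cycles
log10 = 5.00

Average = (30884 + 177272 + 92378) / 3 = 100178 cycles
log10(100178) = 5.00


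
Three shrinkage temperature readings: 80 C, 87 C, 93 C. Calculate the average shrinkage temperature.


Average = (80 + 87 + 93) / 3
Average = 260 / 3 = 86.7 C


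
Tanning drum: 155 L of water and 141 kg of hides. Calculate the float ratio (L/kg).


1.1


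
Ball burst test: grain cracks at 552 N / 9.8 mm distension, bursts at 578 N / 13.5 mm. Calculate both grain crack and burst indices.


Crack index = 552 / 9.8 = 56.3 N/mm
Burst index = 578 / 13.5 = 42.8 N/mm


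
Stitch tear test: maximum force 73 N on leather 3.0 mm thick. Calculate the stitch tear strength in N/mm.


Stitch tear strength = force / thickness
STS = 73 / 3.0 = 24.3 N/mm


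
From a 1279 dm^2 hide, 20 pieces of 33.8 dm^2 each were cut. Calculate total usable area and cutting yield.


Total usable = 20 x 33.8 = 676.0 dm^2
Yield = 676.0 / 1279 x 100 = 52.9%


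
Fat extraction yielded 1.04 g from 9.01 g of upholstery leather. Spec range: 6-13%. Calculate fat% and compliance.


Fat content = 11.5%
Compliant: Yes


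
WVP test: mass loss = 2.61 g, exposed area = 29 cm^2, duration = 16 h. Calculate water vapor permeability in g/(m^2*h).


WVP = mass_loss / (area x time) x 10000
WVP = 2.61 / (29 x 16) x 10000
WVP = 2.61 / 464 x 10000 = 56.25 g/(m^2*h)


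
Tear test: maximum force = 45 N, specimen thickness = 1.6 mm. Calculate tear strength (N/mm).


28.1 N/mm

Tear strength = force / thickness
Tear = 45 / 1.6 = 28.1 N/mm


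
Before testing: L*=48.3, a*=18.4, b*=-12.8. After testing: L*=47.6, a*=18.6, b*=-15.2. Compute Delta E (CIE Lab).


Delta E = 2.51

dL = 47.6 - 48.3 = -0.7
da = 18.6 - 18.4 = 0.2
db = -15.2 - (-12.8) = -2.4
dE = sqrt((-0.7)^2 + (0.2)^2 + (-2.4)^2) = 2.51


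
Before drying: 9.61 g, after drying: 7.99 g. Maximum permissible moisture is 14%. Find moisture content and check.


MC = (9.61 - 7.99) / 9.61 x 100 = 16.9%
Maximum: 14%
Acceptable: No


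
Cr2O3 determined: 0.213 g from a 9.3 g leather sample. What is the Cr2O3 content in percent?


2.29%


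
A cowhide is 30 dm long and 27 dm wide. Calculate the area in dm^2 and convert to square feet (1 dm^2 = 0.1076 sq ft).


Area = 30 x 27 = 810 dm^2
Conversion: 810 x 0.1076 = 87.16 sq ft


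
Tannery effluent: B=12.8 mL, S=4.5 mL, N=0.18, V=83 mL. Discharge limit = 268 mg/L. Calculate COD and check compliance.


COD = (12.8 - 4.5) x 0.18 x 8000 / 83 = 144.0 mg/L
Limit: 268 mg/L
Compliant: Yes


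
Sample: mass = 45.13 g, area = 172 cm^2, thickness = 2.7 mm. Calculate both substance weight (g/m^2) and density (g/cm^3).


Substance weight = 2623.8 g/m^2
Density = 0.972 g/cm^3

SW = 45.13 / 172 x 10000 = 2623.8 g/m^2
Volume = 172 x 2.7 / 10 = 46.44 cm^3
Density = 45.13 / 46.44 = 0.972 g/cm^3


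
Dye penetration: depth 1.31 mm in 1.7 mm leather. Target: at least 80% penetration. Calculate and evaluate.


Penetration = 1.31 / 1.7 x 100 = 77.1%
Target: 80%
Meets target: No


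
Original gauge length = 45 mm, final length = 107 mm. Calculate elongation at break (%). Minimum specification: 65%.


Elongation = 137.8%
Meets spec: Yes

Extension = 107 - 45 = 62 mm
Elongation = 62 / 45 x 100 = 137.8%
Minimum required: 65%
Meets specification: Yes


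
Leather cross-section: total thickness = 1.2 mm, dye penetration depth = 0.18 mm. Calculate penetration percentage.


15.0%

Penetration% = 0.18 / 1.2 x 100
Penetration = 15.0%


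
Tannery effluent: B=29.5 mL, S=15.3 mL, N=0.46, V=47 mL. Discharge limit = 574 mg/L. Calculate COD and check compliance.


COD = (29.5 - 15.3) x 0.46 x 8000 / 47 = 1111.8 mg/L
Limit: 574 mg/L
Compliant: No


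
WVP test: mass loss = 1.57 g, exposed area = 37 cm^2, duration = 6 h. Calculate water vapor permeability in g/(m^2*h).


WVP = mass_loss / (area x time) x 10000
WVP = 1.57 / (37 x 6) x 10000
WVP = 1.57 / 222 x 10000 = 70.72 g/(m^2*h)


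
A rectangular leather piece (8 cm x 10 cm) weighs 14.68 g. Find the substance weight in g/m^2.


Area = 8 x 10 = 80 cm^2
SW = 14.68 / 80 x 10000 = 1835.0 g/m^2


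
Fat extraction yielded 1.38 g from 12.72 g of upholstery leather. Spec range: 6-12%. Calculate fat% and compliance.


Fat content = 10.8%
Compliant: Yes

Fat% = 1.38 / 12.72 x 100 = 10.8%
Spec range: 6-12%
Compliant: Yes


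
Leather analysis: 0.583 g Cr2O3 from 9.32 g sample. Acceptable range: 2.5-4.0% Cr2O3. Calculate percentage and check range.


Cr2O3 = 6.26%
Within range: No


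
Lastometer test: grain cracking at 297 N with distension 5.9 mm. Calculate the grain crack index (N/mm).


50.3 N/mm


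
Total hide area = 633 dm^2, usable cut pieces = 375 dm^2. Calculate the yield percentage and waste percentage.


Yield = 59.2%
Waste = 40.8%


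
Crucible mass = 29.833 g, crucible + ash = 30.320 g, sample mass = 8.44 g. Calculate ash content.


Ash mass = 0.487 g
Ash content = 5.77%

Ash mass = 30.320 - 29.833 = 0.487 g
Ash% = 0.487 / 8.44 x 100 = 5.77%


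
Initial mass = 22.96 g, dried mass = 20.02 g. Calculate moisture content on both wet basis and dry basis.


Moisture lost = 22.96 - 20.02 = 2.94 g
Wet basis MC = 2.94 / 22.96 x 100 = 12.8%
Dry basis MC = 2.94 / 20.02 x 100 = 14.7%


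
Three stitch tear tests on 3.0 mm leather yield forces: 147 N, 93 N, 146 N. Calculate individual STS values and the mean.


STS1 = 147 / 3.0 = 49.0 N/mm
STS2 = 93 / 3.0 = 31.0 N/mm
STS3 = 146 / 3.0 = 48.7 N/mm
Mean = (49.0 + 31.0 + 48.7) / 3 = 42.9 N/mm


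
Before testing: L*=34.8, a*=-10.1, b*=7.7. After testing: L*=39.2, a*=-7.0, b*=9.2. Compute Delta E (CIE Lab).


Delta E = 5.59

dL = 39.2 - 34.8 = 4.4
da = -7.0 - (-10.1) = 3.1
db = 9.2 - 7.7 = 1.5
dE = sqrt((4.4)^2 + (3.1)^2 + (1.5)^2) = 5.59


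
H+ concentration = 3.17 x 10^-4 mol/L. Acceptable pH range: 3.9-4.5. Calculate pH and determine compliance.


pH = 3.50
Compliant: No

pH = -log10(3.17 x 10^-4) = 3.50
Range: 3.9 to 4.5
Compliant: No


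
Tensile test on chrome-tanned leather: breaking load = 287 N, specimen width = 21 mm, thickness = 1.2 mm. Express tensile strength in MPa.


Cross-section = 21 x 1.2 = 25.2 mm^2
TS = 287 / 25.2 = 11.39 MPa
(1 N/mm^2 = 1 MPa)


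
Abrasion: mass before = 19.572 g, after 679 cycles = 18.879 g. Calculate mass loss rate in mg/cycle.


Mass loss = 19.572 - 18.879 = 0.693 g
Rate = 0.693 / 679 x 1000 = 1.021 mg/cycle


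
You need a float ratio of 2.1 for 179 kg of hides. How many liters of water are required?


Water = hide weight x target ratio
Water = 179 x 2.1 = 375.9 L


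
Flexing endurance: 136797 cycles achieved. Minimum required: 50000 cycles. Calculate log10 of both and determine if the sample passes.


log10(136797) = 5.14
log10(50000) = 4.70
Passes: Yes


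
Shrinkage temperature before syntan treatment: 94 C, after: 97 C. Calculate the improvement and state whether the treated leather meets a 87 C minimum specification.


Improvement = 3 C
Meets 87 C spec: Yes


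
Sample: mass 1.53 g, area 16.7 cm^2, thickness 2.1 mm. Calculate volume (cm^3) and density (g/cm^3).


Thickness in cm = 2.1 / 10 = 0.21 cm
Volume = 16.7 x 0.21 = 3.507 cm^3
Density = 1.53 / 3.507 = 0.436 g/cm^3


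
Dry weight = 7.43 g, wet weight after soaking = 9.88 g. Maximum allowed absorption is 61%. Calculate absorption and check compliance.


Absorption = 33.0%
Compliant: Yes


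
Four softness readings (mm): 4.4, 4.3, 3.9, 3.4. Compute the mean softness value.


Sum = 4.4 + 4.3 + 3.9 + 3.4
Mean = 16.0 / 4 = 4.00 mm


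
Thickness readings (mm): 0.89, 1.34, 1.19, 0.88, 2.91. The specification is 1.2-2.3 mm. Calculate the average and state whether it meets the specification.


Average = 1.44 mm
Within specification: Yes

Sum = 7.21
Average = 7.21 / 5 = 1.44 mm
Specification range: 1.2 to 2.3 mm
Within spec: Yes


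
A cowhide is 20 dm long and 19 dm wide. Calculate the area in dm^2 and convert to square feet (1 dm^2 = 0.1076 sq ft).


380 dm^2
40.89 sq ft

Area = 20 x 19 = 380 dm^2
Conversion: 380 x 0.1076 = 40.89 sq ft


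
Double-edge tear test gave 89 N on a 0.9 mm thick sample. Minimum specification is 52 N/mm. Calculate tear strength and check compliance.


Tear strength = 89 / 0.9 = 98.9 N/mm
Required minimum = 52 N/mm
Compliant: Yes


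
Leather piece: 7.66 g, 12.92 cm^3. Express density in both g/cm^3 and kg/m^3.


0.593 g/cm^3
593 kg/m^3

Density = 7.66 / 12.92 = 0.593 g/cm^3
Convert: 0.593 x 1000 = 593 kg/m^3


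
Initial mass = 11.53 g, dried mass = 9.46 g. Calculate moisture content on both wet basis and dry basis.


Moisture lost = 11.53 - 9.46 = 2.07 g
Wet basis MC = 2.07 / 11.53 x 100 = 18.0%
Dry basis MC = 2.07 / 9.46 x 100 = 21.9%


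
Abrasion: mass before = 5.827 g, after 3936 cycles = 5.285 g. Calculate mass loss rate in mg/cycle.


0.138 mg/cycle


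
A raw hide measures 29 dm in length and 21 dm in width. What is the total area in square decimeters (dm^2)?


Area = length x width
Area = 29 x 21 = 609 dm^2


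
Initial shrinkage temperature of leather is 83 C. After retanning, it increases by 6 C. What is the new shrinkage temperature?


89 C


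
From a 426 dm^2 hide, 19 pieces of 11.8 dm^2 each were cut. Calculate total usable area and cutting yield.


Total usable = 19 x 11.8 = 224.2 dm^2
Yield = 224.2 / 426 x 100 = 52.6%


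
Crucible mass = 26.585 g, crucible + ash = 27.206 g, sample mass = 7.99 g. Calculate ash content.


Ash mass = 0.621 g
Ash content = 7.77%


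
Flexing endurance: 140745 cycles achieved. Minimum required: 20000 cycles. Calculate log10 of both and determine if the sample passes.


log10(140745) = 5.15
log10(20000) = 4.30
Passes: Yes


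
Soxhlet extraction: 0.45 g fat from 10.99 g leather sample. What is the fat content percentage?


4.1%

Fat content = 0.45 / 10.99 x 100
Fat = 4.1%


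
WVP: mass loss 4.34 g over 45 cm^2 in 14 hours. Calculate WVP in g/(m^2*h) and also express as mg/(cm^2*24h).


WVP = 68.89 g/(m^2*h)
Daily rate = 165.33 mg/(cm^2*24h)

WVP = 4.34 / (45 x 14) x 10000 = 68.89 g/(m^2*h)
Mass loss in mg = 4.34 x 1000 = 4340 mg
Per cm^2 per 24h in mg: 4340 x 24 / (45 x 14) = 104160 / 630 = 165.33 mg/(cm^2*24h)


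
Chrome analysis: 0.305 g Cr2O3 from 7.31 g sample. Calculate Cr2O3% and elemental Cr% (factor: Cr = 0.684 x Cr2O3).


Cr2O3 = 4.17%
Cr = 2.85%


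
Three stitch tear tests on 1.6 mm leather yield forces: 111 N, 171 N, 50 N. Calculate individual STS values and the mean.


STS1 = 69.4 N/mm
STS2 = 106.9 N/mm
STS3 = 31.3 N/mm
Mean = 69.2 N/mm

STS1 = 111 / 1.6 = 69.4 N/mm
STS2 = 171 / 1.6 = 106.9 N/mm
STS3 = 50 / 1.6 = 31.3 N/mm
Mean = (69.4 + 106.9 + 31.3) / 3 = 69.2 N/mm


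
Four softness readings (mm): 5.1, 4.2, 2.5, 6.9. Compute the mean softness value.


4.68 mm


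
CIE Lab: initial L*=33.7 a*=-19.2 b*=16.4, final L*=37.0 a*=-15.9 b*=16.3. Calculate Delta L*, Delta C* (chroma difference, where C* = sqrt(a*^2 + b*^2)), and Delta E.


Delta L* = 37.0 - 33.7 = 3.3
C1* = sqrt((-19.2)^2 + (16.4)^2) = 25.251
C2* = sqrt((-15.9)^2 + (16.3)^2) = 22.771
Delta C* = 22.771 - 25.251 = -2.48
Delta E = sqrt((3.3)^2 + (3.3)^2 + (-0.1)^2) = 4.67


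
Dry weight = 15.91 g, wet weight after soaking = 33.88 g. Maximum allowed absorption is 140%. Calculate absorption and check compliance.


Absorption = 112.9%
Compliant: Yes

WA = (33.88 - 15.91) / 15.91 x 100 = 112.9%
Maximum allowed: 140%
Compliant: Yes


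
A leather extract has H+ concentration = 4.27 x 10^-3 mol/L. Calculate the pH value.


pH = 2.37

pH = -log10[H+]
pH = -log10(4.27 x 10^-3) = 2.37


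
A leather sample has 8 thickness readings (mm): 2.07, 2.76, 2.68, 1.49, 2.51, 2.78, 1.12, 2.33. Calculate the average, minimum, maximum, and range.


Average = 2.22 mm
Min = 1.12 mm
Max = 2.78 mm
Range = 1.66 mm

Sum = 17.74
Average = 17.74 / 8 = 2.22 mm
Minimum = 1.12 mm
Maximum = 2.78 mm
Range = 2.78 - 1.12 = 1.66 mm
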